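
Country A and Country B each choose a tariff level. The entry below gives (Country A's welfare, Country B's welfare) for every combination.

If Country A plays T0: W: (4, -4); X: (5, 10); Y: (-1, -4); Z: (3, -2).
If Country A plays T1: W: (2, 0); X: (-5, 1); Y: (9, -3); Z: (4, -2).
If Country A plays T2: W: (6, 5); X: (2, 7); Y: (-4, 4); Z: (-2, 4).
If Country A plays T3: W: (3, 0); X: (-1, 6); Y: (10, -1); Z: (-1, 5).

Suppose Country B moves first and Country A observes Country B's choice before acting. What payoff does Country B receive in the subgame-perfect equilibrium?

Solve by backward induction (Country B leads).
- W: BR = T2, leader payoff 5.
- X: BR = T0, leader payoff 10.
- Y: BR = T3, leader payoff -1.
- Z: BR = T1, leader payoff -2.
Country B's induced payoffs are 5, 10, -1, -2, so Country B commits to X. Subgame-perfect outcome: (T0, X) with payoffs (5, 10).

10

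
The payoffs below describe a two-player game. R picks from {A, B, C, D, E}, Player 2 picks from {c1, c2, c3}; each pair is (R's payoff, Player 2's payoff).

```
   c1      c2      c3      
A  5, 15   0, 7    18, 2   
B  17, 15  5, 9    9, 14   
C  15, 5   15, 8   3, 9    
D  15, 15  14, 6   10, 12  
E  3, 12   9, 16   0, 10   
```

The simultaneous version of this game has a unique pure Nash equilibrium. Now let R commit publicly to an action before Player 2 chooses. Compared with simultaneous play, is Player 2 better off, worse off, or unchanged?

Backward induction with R moving first.
- A: BR = c1, leader payoff 5.
- B: BR = c1, leader payoff 17.
- C: BR = c3, leader payoff 3.
- D: BR = c1, leader payoff 15.
- E: BR = c2, leader payoff 9.
Maximizing over 5, 17, 3, 15, 9, R chooses B. Subgame-perfect outcome: (B, c1) with payoffs (17, 15).
Under simultaneous play:
R's best replies: c1→B; c2→C; c3→A.
Player 2's best replies: A→c1; B→c1; C→c3; D→c1; E→c2.
Only (B, c1) has each player best-responding; Nash payoffs (17, 15).
Player 2 earns 15 sequentially versus 15 at the Nash outcome: unchanged.

unchanged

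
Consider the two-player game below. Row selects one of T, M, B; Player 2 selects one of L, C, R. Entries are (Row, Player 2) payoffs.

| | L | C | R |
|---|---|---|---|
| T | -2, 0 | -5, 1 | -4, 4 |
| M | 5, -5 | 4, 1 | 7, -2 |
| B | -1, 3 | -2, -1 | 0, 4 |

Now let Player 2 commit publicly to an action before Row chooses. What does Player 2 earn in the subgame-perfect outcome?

Row best-responds to each possible Player 2 move:
- L: BR = M, leader payoff -5.
- C: BR = M, leader payoff 1.
- R: BR = M, leader payoff -2.
Among -5, 1, -2, the best is 1 at C. Subgame-perfect outcome: (M, C) with payoffs (4, 1).

1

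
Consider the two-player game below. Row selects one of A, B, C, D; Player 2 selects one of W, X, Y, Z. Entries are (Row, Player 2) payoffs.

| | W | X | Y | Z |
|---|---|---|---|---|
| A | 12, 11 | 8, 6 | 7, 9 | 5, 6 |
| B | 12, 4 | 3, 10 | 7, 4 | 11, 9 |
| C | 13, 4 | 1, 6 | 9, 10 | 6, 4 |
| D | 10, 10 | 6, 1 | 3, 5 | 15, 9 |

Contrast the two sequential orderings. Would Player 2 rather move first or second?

second

If Row leads: Player 2's best replies are A→W, B→X, C→Y, D→W; Row's induced payoffs 12, 3, 9, 10; outcome (A, W), payoffs (12, 11).
If Player 2 leads: Row's best replies are W→C, X→A, Y→C, Z→D; Player 2's induced payoffs 4, 6, 10, 9; outcome (C, Y), payoffs (9, 10).
Player 2 gets 10 moving first and 11 moving second, so Player 2 prefers to move second.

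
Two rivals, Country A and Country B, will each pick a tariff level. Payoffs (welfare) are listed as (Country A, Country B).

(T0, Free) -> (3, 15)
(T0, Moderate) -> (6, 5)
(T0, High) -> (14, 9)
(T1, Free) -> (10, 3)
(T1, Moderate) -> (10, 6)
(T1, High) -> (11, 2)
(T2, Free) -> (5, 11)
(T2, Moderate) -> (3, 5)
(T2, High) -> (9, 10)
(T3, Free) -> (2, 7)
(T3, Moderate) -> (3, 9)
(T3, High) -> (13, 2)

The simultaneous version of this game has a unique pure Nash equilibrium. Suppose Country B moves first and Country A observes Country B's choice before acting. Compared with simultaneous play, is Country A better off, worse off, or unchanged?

better off

Country A best-responds to each possible Country B move:
- Free: Country A compares 3, 10, 5, 2 and picks T1; Country B would get 3.
- Moderate: Country A compares 6, 10, 3, 3 and picks T1; Country B would get 6.
- High: Country A compares 14, 11, 9, 13 and picks T0; Country B would get 9.
Among 3, 6, 9, the best is 9 at High. Subgame-perfect outcome: (T0, High) with payoffs (14, 9).
For the simultaneous game, intersect best replies.
Country A's best replies: Free→T1; Moderate→T1; High→T0.
Country B's best replies: T0→Free; T1→Moderate; T2→Free; T3→Moderate.
The unique mutual best reply is (T1, Moderate), giving (10, 6).
Country A earns 14 sequentially versus 10 at the Nash outcome: better off.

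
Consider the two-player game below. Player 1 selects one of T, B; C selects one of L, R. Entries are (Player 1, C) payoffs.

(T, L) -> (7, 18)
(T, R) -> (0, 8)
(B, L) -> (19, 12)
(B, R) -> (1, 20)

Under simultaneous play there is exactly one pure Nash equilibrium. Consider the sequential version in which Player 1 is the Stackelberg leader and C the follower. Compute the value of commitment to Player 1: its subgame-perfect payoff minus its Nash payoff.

Backward induction with Player 1 moving first.
- T: C compares 18, 8 and picks L; Player 1 would get 7.
- B: C compares 12, 20 and picks R; Player 1 would get 1.
Maximizing over 7, 1, Player 1 chooses T. Subgame-perfect outcome: (T, L) with payoffs (7, 18).
Under simultaneous play:
Player 1's best replies: L→B; R→B.
C's best replies: T→L; B→R.
Only (B, R) has each player best-responding; Nash payoffs (1, 20).
Player 1's commitment gain: 7 − 1 = 6.

6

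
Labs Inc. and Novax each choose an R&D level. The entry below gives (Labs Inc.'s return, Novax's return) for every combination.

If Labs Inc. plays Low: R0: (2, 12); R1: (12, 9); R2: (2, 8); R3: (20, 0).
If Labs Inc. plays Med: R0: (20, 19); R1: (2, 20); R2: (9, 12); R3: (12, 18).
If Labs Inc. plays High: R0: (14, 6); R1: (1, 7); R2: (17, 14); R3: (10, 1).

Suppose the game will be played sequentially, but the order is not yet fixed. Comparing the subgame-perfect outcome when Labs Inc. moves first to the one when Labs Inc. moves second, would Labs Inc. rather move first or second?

second

If Labs Inc. leads: Novax's best replies are Low→R0, Med→R1, High→R2; Labs Inc.'s induced payoffs 2, 2, 17; outcome (High, R2), payoffs (17, 14).
If Novax leads: Labs Inc.'s best replies are R0→Med, R1→Low, R2→High, R3→Low; Novax's induced payoffs 19, 9, 14, 0; outcome (Med, R0), payoffs (20, 19).
Labs Inc. gets 17 moving first and 20 moving second, so Labs Inc. prefers to move second.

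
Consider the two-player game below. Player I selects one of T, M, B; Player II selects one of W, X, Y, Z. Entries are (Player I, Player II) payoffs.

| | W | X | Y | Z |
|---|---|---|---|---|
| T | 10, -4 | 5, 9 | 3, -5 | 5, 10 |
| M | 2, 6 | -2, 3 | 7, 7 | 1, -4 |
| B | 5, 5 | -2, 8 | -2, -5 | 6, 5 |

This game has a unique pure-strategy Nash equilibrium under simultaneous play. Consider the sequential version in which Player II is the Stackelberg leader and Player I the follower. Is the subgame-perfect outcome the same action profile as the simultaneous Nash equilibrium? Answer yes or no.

Solve by backward induction (Player II leads).
- W → Player I plays T (best of 10, 2, 5); Player II gets -4.
- X → Player I plays T (best of 5, -2, -2); Player II gets 9.
- Y → Player I plays M (best of 3, 7, -2); Player II gets 7.
- Z → Player I plays B (best of 5, 1, 6); Player II gets 5.
Player II's induced payoffs are -4, 9, 7, 5, so Player II commits to X. Subgame-perfect outcome: (T, X) with payoffs (5, 9).
Now find the simultaneous Nash equilibrium.
Player I's best replies: W→T; X→T; Y→M; Z→B.
Player II's best replies: T→Z; M→Y; B→X.
Only (M, Y) has each player best-responding; Nash payoffs (7, 7).
Sequential outcome (T, X) differs from the Nash profile (M, Y).

no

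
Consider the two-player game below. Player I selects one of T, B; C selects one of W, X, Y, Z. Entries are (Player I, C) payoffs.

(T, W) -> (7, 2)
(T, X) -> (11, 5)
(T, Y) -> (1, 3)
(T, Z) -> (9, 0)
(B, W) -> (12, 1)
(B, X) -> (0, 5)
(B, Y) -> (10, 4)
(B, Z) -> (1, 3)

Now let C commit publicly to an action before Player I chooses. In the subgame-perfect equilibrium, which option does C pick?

X

Backward induction with C moving first.
- W → Player I plays B (best of 7, 12); C gets 1.
- X → Player I plays T (best of 11, 0); C gets 5.
- Y → Player I plays B (best of 1, 10); C gets 4.
- Z → Player I plays T (best of 9, 1); C gets 0.
Maximizing over 1, 5, 4, 0, C chooses X. Subgame-perfect outcome: (T, X) with payoffs (11, 5).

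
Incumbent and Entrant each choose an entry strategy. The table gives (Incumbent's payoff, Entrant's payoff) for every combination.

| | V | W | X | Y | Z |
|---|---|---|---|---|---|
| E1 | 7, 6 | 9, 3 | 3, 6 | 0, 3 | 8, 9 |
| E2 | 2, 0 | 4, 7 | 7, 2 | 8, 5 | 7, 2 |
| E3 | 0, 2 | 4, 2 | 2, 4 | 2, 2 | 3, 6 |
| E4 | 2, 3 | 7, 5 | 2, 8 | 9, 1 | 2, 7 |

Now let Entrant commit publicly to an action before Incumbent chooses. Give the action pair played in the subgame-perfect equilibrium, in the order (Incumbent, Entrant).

Solve by backward induction (Entrant leads).
- V → Incumbent plays E1 (best of 7, 2, 0, 2); Entrant gets 6.
- W → Incumbent plays E1 (best of 9, 4, 4, 7); Entrant gets 3.
- X → Incumbent plays E2 (best of 3, 7, 2, 2); Entrant gets 2.
- Y → Incumbent plays E4 (best of 0, 8, 2, 9); Entrant gets 1.
- Z → Incumbent plays E1 (best of 8, 7, 3, 2); Entrant gets 9.
Entrant's induced payoffs are 6, 3, 2, 1, 9, so Entrant commits to Z. Subgame-perfect outcome: (E1, Z) with payoffs (8, 9).

(E1, Z)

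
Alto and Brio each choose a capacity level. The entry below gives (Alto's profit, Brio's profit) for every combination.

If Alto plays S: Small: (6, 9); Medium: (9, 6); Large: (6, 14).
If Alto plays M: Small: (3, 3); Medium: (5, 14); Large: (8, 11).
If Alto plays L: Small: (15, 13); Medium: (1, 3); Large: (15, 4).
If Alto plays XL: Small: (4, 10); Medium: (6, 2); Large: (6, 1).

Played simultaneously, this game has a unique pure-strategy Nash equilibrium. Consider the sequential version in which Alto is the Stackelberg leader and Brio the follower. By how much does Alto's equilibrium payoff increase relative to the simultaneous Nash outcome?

0

Solve by backward induction (Alto leads).
- S: Brio compares 9, 6, 14 and picks Large; Alto would get 6.
- M: Brio compares 3, 14, 11 and picks Medium; Alto would get 5.
- L: Brio compares 13, 3, 4 and picks Small; Alto would get 15.
- XL: Brio compares 10, 2, 1 and picks Small; Alto would get 4.
Maximizing over 6, 5, 15, 4, Alto chooses L. Subgame-perfect outcome: (L, Small) with payoffs (15, 13).
Now find the simultaneous Nash equilibrium.
Alto's best replies: Small→L; Medium→S; Large→L.
Brio's best replies: S→Large; M→Medium; L→Small; XL→Small.
The unique mutual best reply is (L, Small), giving (15, 13).
Alto's commitment gain: 15 − 15 = 0.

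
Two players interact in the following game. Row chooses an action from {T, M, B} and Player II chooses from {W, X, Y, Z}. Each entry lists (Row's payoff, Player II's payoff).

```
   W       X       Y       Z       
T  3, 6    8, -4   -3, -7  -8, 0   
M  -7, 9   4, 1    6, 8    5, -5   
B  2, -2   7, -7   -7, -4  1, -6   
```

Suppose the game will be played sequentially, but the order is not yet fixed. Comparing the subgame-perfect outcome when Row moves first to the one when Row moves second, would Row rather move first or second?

second

If Row leads: Player II's best replies are T→W, M→W, B→W; Row's induced payoffs 3, -7, 2; outcome (T, W), payoffs (3, 6).
If Player II leads: Row's best replies are W→T, X→T, Y→M, Z→M; Player II's induced payoffs 6, -4, 8, -5; outcome (M, Y), payoffs (6, 8).
Row gets 3 moving first and 6 moving second, so Row prefers to move second.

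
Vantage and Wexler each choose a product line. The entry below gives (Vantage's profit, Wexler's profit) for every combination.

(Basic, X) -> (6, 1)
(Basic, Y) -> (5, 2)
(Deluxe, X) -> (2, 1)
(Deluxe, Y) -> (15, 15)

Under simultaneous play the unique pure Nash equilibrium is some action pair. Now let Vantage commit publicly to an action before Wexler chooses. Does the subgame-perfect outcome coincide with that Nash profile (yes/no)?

Backward induction with Vantage moving first.
- Basic: Wexler compares 1, 2 and picks Y; Vantage would get 5.
- Deluxe: Wexler compares 1, 15 and picks Y; Vantage would get 15.
Vantage's induced payoffs are 5, 15, so Vantage commits to Deluxe. Subgame-perfect outcome: (Deluxe, Y) with payoffs (15, 15).
Now find the simultaneous Nash equilibrium.
Vantage's best replies: X→Basic; Y→Deluxe.
Wexler's best replies: Basic→Y; Deluxe→Y.
The unique mutual best reply is (Deluxe, Y), giving (15, 15).
Sequential outcome (Deluxe, Y) coincides with the Nash profile (Deluxe, Y).

yes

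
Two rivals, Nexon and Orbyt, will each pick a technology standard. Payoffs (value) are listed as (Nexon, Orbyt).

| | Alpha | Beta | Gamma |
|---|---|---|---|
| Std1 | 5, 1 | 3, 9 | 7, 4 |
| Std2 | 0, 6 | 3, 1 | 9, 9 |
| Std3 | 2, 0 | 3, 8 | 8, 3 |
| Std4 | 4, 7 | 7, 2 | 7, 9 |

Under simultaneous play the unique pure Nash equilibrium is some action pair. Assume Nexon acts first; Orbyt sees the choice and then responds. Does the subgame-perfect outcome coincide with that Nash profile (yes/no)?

Work backward from Orbyt's decision.
- Std1: Orbyt compares 1, 9, 4 and picks Beta; Nexon would get 3.
- Std2: Orbyt compares 6, 1, 9 and picks Gamma; Nexon would get 9.
- Std3: Orbyt compares 0, 8, 3 and picks Beta; Nexon would get 3.
- Std4: Orbyt compares 7, 2, 9 and picks Gamma; Nexon would get 7.
Nexon's induced payoffs are 3, 9, 3, 7, so Nexon commits to Std2. Subgame-perfect outcome: (Std2, Gamma) with payoffs (9, 9).
Now find the simultaneous Nash equilibrium.
Nexon's best replies: Alpha→Std1; Beta→Std4; Gamma→Std2.
Orbyt's best replies: Std1→Beta; Std2→Gamma; Std3→Beta; Std4→Gamma.
Only (Std2, Gamma) has each player best-responding; Nash payoffs (9, 9).
Sequential outcome (Std2, Gamma) coincides with the Nash profile (Std2, Gamma).

yes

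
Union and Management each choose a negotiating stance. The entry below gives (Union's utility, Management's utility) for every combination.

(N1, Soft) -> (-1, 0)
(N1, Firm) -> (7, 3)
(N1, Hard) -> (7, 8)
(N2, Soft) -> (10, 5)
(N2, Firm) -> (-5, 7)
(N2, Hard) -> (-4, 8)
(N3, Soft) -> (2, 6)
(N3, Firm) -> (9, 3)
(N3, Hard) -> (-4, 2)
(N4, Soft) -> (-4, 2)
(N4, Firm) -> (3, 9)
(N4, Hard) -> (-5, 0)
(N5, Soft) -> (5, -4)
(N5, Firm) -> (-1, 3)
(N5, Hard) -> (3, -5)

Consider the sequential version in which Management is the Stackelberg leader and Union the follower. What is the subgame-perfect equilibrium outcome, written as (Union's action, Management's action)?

(N1, Hard)

Backward induction with Management moving first.
- Soft: BR = N2, leader payoff 5.
- Firm: BR = N3, leader payoff 3.
- Hard: BR = N1, leader payoff 8.
Maximizing over 5, 3, 8, Management chooses Hard. Subgame-perfect outcome: (N1, Hard) with payoffs (7, 8).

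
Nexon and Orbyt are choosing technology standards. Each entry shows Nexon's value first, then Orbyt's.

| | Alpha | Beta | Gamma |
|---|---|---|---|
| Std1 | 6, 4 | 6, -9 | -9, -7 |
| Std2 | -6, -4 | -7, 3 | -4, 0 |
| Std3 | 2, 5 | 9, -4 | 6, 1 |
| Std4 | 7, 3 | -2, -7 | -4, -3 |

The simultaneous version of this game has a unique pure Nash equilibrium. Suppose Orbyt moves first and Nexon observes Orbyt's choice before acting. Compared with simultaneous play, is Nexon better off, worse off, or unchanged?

Solve by backward induction (Orbyt leads).
- Alpha → Nexon plays Std4 (best of 6, -6, 2, 7); Orbyt gets 3.
- Beta → Nexon plays Std3 (best of 6, -7, 9, -2); Orbyt gets -4.
- Gamma → Nexon plays Std3 (best of -9, -4, 6, -4); Orbyt gets 1.
Maximizing over 3, -4, 1, Orbyt chooses Alpha. Subgame-perfect outcome: (Std4, Alpha) with payoffs (7, 3).
Under simultaneous play:
Nexon's best replies: Alpha→Std4; Beta→Std3; Gamma→Std3.
Orbyt's best replies: Std1→Alpha; Std2→Beta; Std3→Alpha; Std4→Alpha.
The unique mutual best reply is (Std4, Alpha), giving (7, 3).
Nexon earns 7 sequentially versus 7 at the Nash outcome: unchanged.

unchanged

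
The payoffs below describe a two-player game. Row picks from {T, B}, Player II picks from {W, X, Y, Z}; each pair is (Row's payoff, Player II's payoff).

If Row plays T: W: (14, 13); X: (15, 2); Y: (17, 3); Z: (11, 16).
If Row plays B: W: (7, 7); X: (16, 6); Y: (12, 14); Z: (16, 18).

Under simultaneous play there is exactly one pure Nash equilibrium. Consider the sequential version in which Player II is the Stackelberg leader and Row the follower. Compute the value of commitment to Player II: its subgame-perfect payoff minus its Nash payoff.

Backward induction with Player II moving first.
- W → Row plays T (best of 14, 7); Player II gets 13.
- X → Row plays B (best of 15, 16); Player II gets 6.
- Y → Row plays T (best of 17, 12); Player II gets 3.
- Z → Row plays B (best of 11, 16); Player II gets 18.
Player II's induced payoffs are 13, 6, 3, 18, so Player II commits to Z. Subgame-perfect outcome: (B, Z) with payoffs (16, 18).
Under simultaneous play:
Row's best replies: W→T; X→B; Y→T; Z→B.
Player II's best replies: T→Z; B→Z.
The unique mutual best reply is (B, Z), giving (16, 18).
Player II's commitment gain: 18 − 18 = 0.

0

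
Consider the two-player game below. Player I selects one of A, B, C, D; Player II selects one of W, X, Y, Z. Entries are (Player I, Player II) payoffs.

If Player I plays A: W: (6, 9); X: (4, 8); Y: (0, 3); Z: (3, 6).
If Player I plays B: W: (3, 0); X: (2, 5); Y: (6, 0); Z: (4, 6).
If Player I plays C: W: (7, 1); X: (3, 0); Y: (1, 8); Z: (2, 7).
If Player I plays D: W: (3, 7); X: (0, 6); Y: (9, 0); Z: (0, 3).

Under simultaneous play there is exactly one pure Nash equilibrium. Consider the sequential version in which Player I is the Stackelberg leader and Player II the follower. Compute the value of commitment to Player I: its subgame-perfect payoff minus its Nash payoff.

Solve by backward induction (Player I leads).
- A → Player II plays W (best of 9, 8, 3, 6); Player I gets 6.
- B → Player II plays Z (best of 0, 5, 0, 6); Player I gets 4.
- C → Player II plays Y (best of 1, 0, 8, 7); Player I gets 1.
- D → Player II plays W (best of 7, 6, 0, 3); Player I gets 3.
Maximizing over 6, 4, 1, 3, Player I chooses A. Subgame-perfect outcome: (A, W) with payoffs (6, 9).
Under simultaneous play:
Player I's best replies: W→C; X→A; Y→D; Z→B.
Player II's best replies: A→W; B→Z; C→Y; D→W.
The unique mutual best reply is (B, Z), giving (4, 6).
Player I's commitment gain: 6 − 4 = 2.

2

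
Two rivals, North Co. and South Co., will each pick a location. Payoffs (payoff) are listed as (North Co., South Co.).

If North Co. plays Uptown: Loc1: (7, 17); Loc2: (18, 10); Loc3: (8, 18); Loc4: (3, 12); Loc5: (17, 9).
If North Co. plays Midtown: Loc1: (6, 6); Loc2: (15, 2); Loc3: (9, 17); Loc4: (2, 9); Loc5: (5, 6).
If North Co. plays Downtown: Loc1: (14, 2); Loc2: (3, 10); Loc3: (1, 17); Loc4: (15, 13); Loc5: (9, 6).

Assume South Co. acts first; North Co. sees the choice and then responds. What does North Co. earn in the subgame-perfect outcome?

9

North Co. best-responds to each possible South Co. move:
- Loc1: North Co. compares 7, 6, 14 and picks Downtown; South Co. would get 2.
- Loc2: North Co. compares 18, 15, 3 and picks Uptown; South Co. would get 10.
- Loc3: North Co. compares 8, 9, 1 and picks Midtown; South Co. would get 17.
- Loc4: North Co. compares 3, 2, 15 and picks Downtown; South Co. would get 13.
- Loc5: North Co. compares 17, 5, 9 and picks Uptown; South Co. would get 9.
Maximizing over 2, 10, 17, 13, 9, South Co. chooses Loc3. Subgame-perfect outcome: (Midtown, Loc3) with payoffs (9, 17).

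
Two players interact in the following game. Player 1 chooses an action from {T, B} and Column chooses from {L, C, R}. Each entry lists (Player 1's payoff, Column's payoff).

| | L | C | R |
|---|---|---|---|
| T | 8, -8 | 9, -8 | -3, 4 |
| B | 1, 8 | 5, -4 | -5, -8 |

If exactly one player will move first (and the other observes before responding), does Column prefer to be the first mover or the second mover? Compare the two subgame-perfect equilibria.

second

If Player 1 leads: Column's best replies are T→R, B→L; Player 1's induced payoffs -3, 1; outcome (B, L), payoffs (1, 8).
If Column leads: Player 1's best replies are L→T, C→T, R→T; Column's induced payoffs -8, -8, 4; outcome (T, R), payoffs (-3, 4).
Column gets 4 moving first and 8 moving second, so Column prefers to move second.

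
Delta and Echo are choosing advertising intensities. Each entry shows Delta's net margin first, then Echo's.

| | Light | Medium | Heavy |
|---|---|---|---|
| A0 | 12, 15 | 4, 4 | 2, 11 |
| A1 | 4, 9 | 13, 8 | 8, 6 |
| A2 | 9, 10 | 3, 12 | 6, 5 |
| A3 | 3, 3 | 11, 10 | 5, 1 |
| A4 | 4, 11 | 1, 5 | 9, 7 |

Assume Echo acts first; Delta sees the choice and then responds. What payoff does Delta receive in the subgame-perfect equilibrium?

12

Delta best-responds to each possible Echo move:
- Light: Delta compares 12, 4, 9, 3, 4 and picks A0; Echo would get 15.
- Medium: Delta compares 4, 13, 3, 11, 1 and picks A1; Echo would get 8.
- Heavy: Delta compares 2, 8, 6, 5, 9 and picks A4; Echo would get 7.
Among 15, 8, 7, the best is 15 at Light. Subgame-perfect outcome: (A0, Light) with payoffs (12, 15).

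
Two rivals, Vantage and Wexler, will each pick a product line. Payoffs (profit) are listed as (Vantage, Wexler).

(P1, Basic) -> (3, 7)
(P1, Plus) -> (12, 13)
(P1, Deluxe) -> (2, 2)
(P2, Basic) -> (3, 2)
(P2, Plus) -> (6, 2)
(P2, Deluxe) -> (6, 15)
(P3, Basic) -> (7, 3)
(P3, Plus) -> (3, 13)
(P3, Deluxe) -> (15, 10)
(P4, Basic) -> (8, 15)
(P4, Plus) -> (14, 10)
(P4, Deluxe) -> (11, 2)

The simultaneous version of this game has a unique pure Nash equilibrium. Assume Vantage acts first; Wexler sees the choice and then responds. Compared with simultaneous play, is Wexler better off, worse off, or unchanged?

Backward induction with Vantage moving first.
- P1: BR = Plus, leader payoff 12.
- P2: BR = Deluxe, leader payoff 6.
- P3: BR = Plus, leader payoff 3.
- P4: BR = Basic, leader payoff 8.
Among 12, 6, 3, 8, the best is 12 at P1. Subgame-perfect outcome: (P1, Plus) with payoffs (12, 13).
Now find the simultaneous Nash equilibrium.
Vantage's best replies: Basic→P4; Plus→P4; Deluxe→P3.
Wexler's best replies: P1→Plus; P2→Deluxe; P3→Plus; P4→Basic.
Only (P4, Basic) has each player best-responding; Nash payoffs (8, 15).
Wexler earns 13 sequentially versus 15 at the Nash outcome: worse off.

worse off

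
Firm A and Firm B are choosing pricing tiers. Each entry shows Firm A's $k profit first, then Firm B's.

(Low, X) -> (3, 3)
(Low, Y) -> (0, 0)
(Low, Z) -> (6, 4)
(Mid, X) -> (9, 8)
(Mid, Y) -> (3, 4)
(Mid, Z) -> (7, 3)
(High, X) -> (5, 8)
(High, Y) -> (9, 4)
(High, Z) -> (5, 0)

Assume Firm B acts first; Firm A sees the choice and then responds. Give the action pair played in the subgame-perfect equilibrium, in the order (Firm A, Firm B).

(Mid, X)

Firm A best-responds to each possible Firm B move:
- X: BR = Mid, leader payoff 8.
- Y: BR = High, leader payoff 4.
- Z: BR = Mid, leader payoff 3.
Among 8, 4, 3, the best is 8 at X. Subgame-perfect outcome: (Mid, X) with payoffs (9, 8).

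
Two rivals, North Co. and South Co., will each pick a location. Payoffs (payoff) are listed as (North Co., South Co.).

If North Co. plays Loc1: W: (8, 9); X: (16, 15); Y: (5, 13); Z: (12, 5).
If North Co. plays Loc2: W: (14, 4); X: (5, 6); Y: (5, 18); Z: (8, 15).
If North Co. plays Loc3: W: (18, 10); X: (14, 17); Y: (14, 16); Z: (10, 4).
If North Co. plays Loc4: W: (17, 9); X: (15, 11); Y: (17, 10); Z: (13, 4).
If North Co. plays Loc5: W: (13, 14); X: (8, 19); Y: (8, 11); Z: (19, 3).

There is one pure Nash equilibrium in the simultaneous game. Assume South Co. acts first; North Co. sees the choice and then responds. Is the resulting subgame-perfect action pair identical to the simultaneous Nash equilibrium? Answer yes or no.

Solve by backward induction (South Co. leads).
- W: BR = Loc3, leader payoff 10.
- X: BR = Loc1, leader payoff 15.
- Y: BR = Loc4, leader payoff 10.
- Z: BR = Loc5, leader payoff 3.
South Co.'s induced payoffs are 10, 15, 10, 3, so South Co. commits to X. Subgame-perfect outcome: (Loc1, X) with payoffs (16, 15).
For the simultaneous game, intersect best replies.
North Co.'s best replies: W→Loc3; X→Loc1; Y→Loc4; Z→Loc5.
South Co.'s best replies: Loc1→X; Loc2→Y; Loc3→X; Loc4→X; Loc5→X.
The unique mutual best reply is (Loc1, X), giving (16, 15).
Sequential outcome (Loc1, X) coincides with the Nash profile (Loc1, X).

yes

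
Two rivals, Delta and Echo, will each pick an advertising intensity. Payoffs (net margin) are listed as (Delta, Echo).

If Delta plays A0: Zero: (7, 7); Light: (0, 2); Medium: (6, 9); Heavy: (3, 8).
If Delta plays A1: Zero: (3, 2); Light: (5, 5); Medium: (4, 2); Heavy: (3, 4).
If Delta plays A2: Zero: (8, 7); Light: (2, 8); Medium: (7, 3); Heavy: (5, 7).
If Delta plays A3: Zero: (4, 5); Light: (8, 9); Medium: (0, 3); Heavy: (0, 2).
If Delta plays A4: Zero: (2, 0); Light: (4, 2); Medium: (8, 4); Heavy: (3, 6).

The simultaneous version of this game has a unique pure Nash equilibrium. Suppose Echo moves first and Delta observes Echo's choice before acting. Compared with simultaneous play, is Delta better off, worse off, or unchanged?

unchanged

Delta best-responds to each possible Echo move:
- Zero: BR = A2, leader payoff 7.
- Light: BR = A3, leader payoff 9.
- Medium: BR = A4, leader payoff 4.
- Heavy: BR = A2, leader payoff 7.
Maximizing over 7, 9, 4, 7, Echo chooses Light. Subgame-perfect outcome: (A3, Light) with payoffs (8, 9).
Under simultaneous play:
Delta's best replies: Zero→A2; Light→A3; Medium→A4; Heavy→A2.
Echo's best replies: A0→Medium; A1→Light; A2→Light; A3→Light; A4→Heavy.
Only (A3, Light) has each player best-responding; Nash payoffs (8, 9).
Delta earns 8 sequentially versus 8 at the Nash outcome: unchanged.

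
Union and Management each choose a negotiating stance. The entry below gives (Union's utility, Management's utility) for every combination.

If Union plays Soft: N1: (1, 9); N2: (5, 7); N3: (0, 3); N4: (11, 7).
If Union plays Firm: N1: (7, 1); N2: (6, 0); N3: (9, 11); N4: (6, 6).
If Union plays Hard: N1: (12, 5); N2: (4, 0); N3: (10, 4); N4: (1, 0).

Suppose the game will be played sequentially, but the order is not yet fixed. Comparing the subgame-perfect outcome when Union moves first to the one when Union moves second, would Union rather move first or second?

If Union leads: Management's best replies are Soft→N1, Firm→N3, Hard→N1; Union's induced payoffs 1, 9, 12; outcome (Hard, N1), payoffs (12, 5).
If Management leads: Union's best replies are N1→Hard, N2→Firm, N3→Hard, N4→Soft; Management's induced payoffs 5, 0, 4, 7; outcome (Soft, N4), payoffs (11, 7).
Union gets 12 moving first and 11 moving second, so Union prefers to move first.

first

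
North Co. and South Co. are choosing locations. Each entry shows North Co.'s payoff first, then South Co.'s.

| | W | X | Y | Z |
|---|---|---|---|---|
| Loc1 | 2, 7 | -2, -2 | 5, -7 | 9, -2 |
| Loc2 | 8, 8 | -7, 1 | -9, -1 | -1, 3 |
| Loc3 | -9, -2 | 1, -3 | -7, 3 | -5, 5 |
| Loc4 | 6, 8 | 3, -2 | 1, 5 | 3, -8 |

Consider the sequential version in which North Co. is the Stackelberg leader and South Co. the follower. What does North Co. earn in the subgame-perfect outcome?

Work backward from South Co.'s decision.
- Loc1: BR = W, leader payoff 2.
- Loc2: BR = W, leader payoff 8.
- Loc3: BR = Z, leader payoff -5.
- Loc4: BR = W, leader payoff 6.
Maximizing over 2, 8, -5, 6, North Co. chooses Loc2. Subgame-perfect outcome: (Loc2, W) with payoffs (8, 8).

8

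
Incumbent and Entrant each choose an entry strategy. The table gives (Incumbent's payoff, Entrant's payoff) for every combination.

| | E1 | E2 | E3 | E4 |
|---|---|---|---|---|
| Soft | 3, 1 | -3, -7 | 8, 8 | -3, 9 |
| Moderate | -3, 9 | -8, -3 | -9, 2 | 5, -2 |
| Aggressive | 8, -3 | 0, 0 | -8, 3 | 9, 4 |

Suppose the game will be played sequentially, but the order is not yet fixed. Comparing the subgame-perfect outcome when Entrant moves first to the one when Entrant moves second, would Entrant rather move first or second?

If Incumbent leads: Entrant's best replies are Soft→E4, Moderate→E1, Aggressive→E4; Incumbent's induced payoffs -3, -3, 9; outcome (Aggressive, E4), payoffs (9, 4).
If Entrant leads: Incumbent's best replies are E1→Aggressive, E2→Aggressive, E3→Soft, E4→Aggressive; Entrant's induced payoffs -3, 0, 8, 4; outcome (Soft, E3), payoffs (8, 8).
Entrant gets 8 moving first and 4 moving second, so Entrant prefers to move first.

first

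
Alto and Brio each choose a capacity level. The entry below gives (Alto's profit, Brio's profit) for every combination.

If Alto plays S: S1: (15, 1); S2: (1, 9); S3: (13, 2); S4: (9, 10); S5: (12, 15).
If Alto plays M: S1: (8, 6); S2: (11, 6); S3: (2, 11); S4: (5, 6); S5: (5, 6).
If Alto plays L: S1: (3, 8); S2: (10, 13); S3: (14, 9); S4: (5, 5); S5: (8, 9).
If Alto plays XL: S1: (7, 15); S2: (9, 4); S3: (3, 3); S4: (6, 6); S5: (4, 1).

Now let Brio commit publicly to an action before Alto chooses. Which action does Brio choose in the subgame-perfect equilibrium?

Work backward from Alto's decision.
- S1 → Alto plays S (best of 15, 8, 3, 7); Brio gets 1.
- S2 → Alto plays M (best of 1, 11, 10, 9); Brio gets 6.
- S3 → Alto plays L (best of 13, 2, 14, 3); Brio gets 9.
- S4 → Alto plays S (best of 9, 5, 5, 6); Brio gets 10.
- S5 → Alto plays S (best of 12, 5, 8, 4); Brio gets 15.
Among 1, 6, 9, 10, 15, the best is 15 at S5. Subgame-perfect outcome: (S, S5) with payoffs (12, 15).

S5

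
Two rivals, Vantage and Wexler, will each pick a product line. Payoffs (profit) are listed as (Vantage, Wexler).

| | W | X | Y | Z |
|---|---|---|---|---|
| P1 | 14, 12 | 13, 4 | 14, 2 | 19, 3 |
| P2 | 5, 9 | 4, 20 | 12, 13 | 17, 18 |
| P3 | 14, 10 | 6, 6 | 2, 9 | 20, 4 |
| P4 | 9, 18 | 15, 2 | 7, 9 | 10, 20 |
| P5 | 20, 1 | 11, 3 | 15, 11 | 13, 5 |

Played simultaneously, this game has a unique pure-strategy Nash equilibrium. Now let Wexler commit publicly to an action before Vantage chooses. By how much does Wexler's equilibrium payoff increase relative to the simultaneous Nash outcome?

0

Solve by backward induction (Wexler leads).
- W: Vantage compares 14, 5, 14, 9, 20 and picks P5; Wexler would get 1.
- X: Vantage compares 13, 4, 6, 15, 11 and picks P4; Wexler would get 2.
- Y: Vantage compares 14, 12, 2, 7, 15 and picks P5; Wexler would get 11.
- Z: Vantage compares 19, 17, 20, 10, 13 and picks P3; Wexler would get 4.
Among 1, 2, 11, 4, the best is 11 at Y. Subgame-perfect outcome: (P5, Y) with payoffs (15, 11).
Under simultaneous play:
Vantage's best replies: W→P5; X→P4; Y→P5; Z→P3.
Wexler's best replies: P1→W; P2→X; P3→W; P4→Z; P5→Y.
Only (P5, Y) has each player best-responding; Nash payoffs (15, 11).
Wexler's commitment gain: 11 − 11 = 0.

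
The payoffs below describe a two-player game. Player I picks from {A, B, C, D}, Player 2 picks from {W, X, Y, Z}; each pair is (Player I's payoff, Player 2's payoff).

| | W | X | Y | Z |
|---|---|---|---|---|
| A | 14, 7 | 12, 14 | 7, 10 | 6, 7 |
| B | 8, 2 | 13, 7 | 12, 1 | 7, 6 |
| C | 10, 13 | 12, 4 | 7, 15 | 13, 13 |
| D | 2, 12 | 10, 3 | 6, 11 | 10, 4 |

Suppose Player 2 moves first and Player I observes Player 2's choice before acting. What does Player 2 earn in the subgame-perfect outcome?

Work backward from Player I's decision.
- W: Player I compares 14, 8, 10, 2 and picks A; Player 2 would get 7.
- X: Player I compares 12, 13, 12, 10 and picks B; Player 2 would get 7.
- Y: Player I compares 7, 12, 7, 6 and picks B; Player 2 would get 1.
- Z: Player I compares 6, 7, 13, 10 and picks C; Player 2 would get 13.
Maximizing over 7, 7, 1, 13, Player 2 chooses Z. Subgame-perfect outcome: (C, Z) with payoffs (13, 13).

13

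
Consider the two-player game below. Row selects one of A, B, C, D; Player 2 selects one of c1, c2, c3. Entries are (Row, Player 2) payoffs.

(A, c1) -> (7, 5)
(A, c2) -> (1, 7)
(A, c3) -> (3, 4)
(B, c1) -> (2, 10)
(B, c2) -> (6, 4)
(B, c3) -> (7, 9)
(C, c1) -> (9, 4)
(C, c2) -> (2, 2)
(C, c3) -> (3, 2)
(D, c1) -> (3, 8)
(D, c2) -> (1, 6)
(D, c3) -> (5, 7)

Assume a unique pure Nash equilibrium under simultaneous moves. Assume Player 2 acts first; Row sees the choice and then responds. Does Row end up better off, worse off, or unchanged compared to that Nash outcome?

worse off

Work backward from Row's decision.
- c1: Row compares 7, 2, 9, 3 and picks C; Player 2 would get 4.
- c2: Row compares 1, 6, 2, 1 and picks B; Player 2 would get 4.
- c3: Row compares 3, 7, 3, 5 and picks B; Player 2 would get 9.
Among 4, 4, 9, the best is 9 at c3. Subgame-perfect outcome: (B, c3) with payoffs (7, 9).
Now find the simultaneous Nash equilibrium.
Row's best replies: c1→C; c2→B; c3→B.
Player 2's best replies: A→c2; B→c1; C→c1; D→c1.
The unique mutual best reply is (C, c1), giving (9, 4).
Row earns 7 sequentially versus 9 at the Nash outcome: worse off.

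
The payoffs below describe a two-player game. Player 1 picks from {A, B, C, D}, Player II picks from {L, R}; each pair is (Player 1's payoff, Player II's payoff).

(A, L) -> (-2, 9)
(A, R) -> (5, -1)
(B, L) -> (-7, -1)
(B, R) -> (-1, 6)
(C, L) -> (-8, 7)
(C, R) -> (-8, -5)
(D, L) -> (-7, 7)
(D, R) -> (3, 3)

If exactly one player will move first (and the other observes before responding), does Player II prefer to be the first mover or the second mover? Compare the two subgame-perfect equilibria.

If Player 1 leads: Player II's best replies are A→L, B→R, C→L, D→L; Player 1's induced payoffs -2, -1, -8, -7; outcome (B, R), payoffs (-1, 6).
If Player II leads: Player 1's best replies are L→A, R→A; Player II's induced payoffs 9, -1; outcome (A, L), payoffs (-2, 9).
Player II gets 9 moving first and 6 moving second, so Player II prefers to move first.

first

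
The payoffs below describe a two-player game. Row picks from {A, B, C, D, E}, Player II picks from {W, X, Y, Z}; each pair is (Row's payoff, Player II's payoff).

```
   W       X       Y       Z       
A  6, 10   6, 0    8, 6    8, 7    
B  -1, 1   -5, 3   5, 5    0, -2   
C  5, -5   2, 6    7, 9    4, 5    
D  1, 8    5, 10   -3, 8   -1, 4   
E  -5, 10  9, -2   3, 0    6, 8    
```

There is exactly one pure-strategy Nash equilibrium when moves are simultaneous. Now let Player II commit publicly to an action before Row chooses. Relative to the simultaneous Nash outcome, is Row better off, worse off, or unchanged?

Solve by backward induction (Player II leads).
- W: BR = A, leader payoff 10.
- X: BR = E, leader payoff -2.
- Y: BR = A, leader payoff 6.
- Z: BR = A, leader payoff 7.
Player II's induced payoffs are 10, -2, 6, 7, so Player II commits to W. Subgame-perfect outcome: (A, W) with payoffs (6, 10).
For the simultaneous game, intersect best replies.
Row's best replies: W→A; X→E; Y→A; Z→A.
Player II's best replies: A→W; B→Y; C→Y; D→X; E→W.
Only (A, W) has each player best-responding; Nash payoffs (6, 10).
Row earns 6 sequentially versus 6 at the Nash outcome: unchanged.

unchanged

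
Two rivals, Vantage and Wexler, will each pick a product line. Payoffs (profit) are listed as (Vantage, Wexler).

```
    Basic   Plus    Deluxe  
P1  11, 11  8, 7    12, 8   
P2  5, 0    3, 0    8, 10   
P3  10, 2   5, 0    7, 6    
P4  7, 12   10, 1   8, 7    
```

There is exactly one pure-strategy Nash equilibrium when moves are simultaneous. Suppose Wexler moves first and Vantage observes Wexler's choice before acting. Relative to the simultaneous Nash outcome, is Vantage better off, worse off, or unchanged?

Vantage best-responds to each possible Wexler move:
- Basic: Vantage compares 11, 5, 10, 7 and picks P1; Wexler would get 11.
- Plus: Vantage compares 8, 3, 5, 10 and picks P4; Wexler would get 1.
- Deluxe: Vantage compares 12, 8, 7, 8 and picks P1; Wexler would get 8.
Maximizing over 11, 1, 8, Wexler chooses Basic. Subgame-perfect outcome: (P1, Basic) with payoffs (11, 11).
Under simultaneous play:
Vantage's best replies: Basic→P1; Plus→P4; Deluxe→P1.
Wexler's best replies: P1→Basic; P2→Deluxe; P3→Deluxe; P4→Basic.
Only (P1, Basic) has each player best-responding; Nash payoffs (11, 11).
Vantage earns 11 sequentially versus 11 at the Nash outcome: unchanged.

unchanged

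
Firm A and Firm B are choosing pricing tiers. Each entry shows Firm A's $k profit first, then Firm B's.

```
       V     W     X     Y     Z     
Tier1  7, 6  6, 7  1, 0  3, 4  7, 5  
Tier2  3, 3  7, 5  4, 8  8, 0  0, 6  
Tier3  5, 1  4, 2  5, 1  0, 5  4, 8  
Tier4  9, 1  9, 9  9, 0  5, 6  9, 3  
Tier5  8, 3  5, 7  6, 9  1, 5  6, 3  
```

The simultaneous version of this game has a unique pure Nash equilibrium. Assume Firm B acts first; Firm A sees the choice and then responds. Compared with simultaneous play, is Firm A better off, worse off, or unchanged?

Work backward from Firm A's decision.
- V: BR = Tier4, leader payoff 1.
- W: BR = Tier4, leader payoff 9.
- X: BR = Tier4, leader payoff 0.
- Y: BR = Tier2, leader payoff 0.
- Z: BR = Tier4, leader payoff 3.
Maximizing over 1, 9, 0, 0, 3, Firm B chooses W. Subgame-perfect outcome: (Tier4, W) with payoffs (9, 9).
For the simultaneous game, intersect best replies.
Firm A's best replies: V→Tier4; W→Tier4; X→Tier4; Y→Tier2; Z→Tier4.
Firm B's best replies: Tier1→W; Tier2→X; Tier3→Z; Tier4→W; Tier5→X.
Only (Tier4, W) has each player best-responding; Nash payoffs (9, 9).
Firm A earns 9 sequentially versus 9 at the Nash outcome: unchanged.

unchanged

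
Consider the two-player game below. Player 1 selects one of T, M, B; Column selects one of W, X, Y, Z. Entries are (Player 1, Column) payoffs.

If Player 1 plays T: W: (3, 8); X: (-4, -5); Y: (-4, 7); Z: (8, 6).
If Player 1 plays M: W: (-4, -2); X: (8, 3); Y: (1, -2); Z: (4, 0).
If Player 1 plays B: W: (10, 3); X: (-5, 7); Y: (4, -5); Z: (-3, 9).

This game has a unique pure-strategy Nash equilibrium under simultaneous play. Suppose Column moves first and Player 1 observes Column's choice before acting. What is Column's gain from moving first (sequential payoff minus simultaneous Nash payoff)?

3

Solve by backward induction (Column leads).
- W: BR = B, leader payoff 3.
- X: BR = M, leader payoff 3.
- Y: BR = B, leader payoff -5.
- Z: BR = T, leader payoff 6.
Among 3, 3, -5, 6, the best is 6 at Z. Subgame-perfect outcome: (T, Z) with payoffs (8, 6).
Now find the simultaneous Nash equilibrium.
Player 1's best replies: W→B; X→M; Y→B; Z→T.
Column's best replies: T→W; M→X; B→Z.
The unique mutual best reply is (M, X), giving (8, 3).
Column's commitment gain: 6 − 3 = 3.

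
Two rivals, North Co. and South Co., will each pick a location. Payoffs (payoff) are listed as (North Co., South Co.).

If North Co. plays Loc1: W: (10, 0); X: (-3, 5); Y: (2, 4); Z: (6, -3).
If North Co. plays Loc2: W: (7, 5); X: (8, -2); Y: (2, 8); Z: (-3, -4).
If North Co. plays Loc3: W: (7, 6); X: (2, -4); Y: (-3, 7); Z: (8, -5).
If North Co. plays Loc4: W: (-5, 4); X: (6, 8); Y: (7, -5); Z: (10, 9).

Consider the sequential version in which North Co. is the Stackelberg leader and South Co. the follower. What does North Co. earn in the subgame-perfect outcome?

10

Backward induction with North Co. moving first.
- Loc1: South Co. compares 0, 5, 4, -3 and picks X; North Co. would get -3.
- Loc2: South Co. compares 5, -2, 8, -4 and picks Y; North Co. would get 2.
- Loc3: South Co. compares 6, -4, 7, -5 and picks Y; North Co. would get -3.
- Loc4: South Co. compares 4, 8, -5, 9 and picks Z; North Co. would get 10.
Maximizing over -3, 2, -3, 10, North Co. chooses Loc4. Subgame-perfect outcome: (Loc4, Z) with payoffs (10, 9).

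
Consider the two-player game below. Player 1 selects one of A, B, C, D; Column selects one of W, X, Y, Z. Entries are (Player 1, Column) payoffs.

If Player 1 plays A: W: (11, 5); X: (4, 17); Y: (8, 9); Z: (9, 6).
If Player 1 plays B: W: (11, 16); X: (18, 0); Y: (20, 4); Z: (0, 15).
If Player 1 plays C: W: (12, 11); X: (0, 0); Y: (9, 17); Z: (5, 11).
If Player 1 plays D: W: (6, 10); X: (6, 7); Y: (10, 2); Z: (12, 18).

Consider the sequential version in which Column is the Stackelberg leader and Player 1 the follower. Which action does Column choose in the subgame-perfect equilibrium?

Work backward from Player 1's decision.
- W → Player 1 plays C (best of 11, 11, 12, 6); Column gets 11.
- X → Player 1 plays B (best of 4, 18, 0, 6); Column gets 0.
- Y → Player 1 plays B (best of 8, 20, 9, 10); Column gets 4.
- Z → Player 1 plays D (best of 9, 0, 5, 12); Column gets 18.
Among 11, 0, 4, 18, the best is 18 at Z. Subgame-perfect outcome: (D, Z) with payoffs (12, 18).

Z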